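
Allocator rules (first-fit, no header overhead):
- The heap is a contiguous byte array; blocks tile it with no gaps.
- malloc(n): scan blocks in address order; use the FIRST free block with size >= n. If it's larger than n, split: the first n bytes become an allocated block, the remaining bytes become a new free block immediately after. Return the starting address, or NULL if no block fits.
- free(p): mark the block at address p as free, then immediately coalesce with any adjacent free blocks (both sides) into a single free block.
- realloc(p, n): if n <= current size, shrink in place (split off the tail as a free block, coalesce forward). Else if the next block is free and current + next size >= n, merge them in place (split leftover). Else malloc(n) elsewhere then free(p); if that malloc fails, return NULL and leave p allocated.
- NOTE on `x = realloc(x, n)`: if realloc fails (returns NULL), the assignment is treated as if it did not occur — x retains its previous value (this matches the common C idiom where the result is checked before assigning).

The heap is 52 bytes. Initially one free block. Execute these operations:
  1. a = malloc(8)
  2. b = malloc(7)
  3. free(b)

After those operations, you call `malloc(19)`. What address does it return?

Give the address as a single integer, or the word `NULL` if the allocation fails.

Op 1: a = malloc(8) -> a = 0; heap: [0-7 ALLOC][8-51 FREE]
Op 2: b = malloc(7) -> b = 8; heap: [0-7 ALLOC][8-14 ALLOC][15-51 FREE]
Op 3: free(b) -> (freed b); heap: [0-7 ALLOC][8-51 FREE]
malloc(19): first-fit scan over [0-7 ALLOC][8-51 FREE] -> 8

Answer: 8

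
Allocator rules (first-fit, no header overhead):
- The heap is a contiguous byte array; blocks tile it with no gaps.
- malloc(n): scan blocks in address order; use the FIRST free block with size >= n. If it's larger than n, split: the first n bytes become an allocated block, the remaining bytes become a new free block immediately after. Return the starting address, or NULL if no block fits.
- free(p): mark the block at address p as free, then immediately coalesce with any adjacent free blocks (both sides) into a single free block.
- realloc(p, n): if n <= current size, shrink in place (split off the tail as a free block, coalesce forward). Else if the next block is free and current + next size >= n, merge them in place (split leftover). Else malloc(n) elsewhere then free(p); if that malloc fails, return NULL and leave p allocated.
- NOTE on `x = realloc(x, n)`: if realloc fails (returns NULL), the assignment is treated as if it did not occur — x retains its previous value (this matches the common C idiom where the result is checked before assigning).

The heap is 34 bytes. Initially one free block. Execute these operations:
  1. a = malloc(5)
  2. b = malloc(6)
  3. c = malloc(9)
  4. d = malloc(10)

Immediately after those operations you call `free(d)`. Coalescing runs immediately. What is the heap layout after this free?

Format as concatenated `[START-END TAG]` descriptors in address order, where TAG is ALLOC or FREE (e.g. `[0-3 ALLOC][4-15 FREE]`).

Answer: [0-4 ALLOC][5-10 ALLOC][11-19 ALLOC][20-33 FREE]

Derivation:
Op 1: a = malloc(5) -> a = 0; heap: [0-4 ALLOC][5-33 FREE]
Op 2: b = malloc(6) -> b = 5; heap: [0-4 ALLOC][5-10 ALLOC][11-33 FREE]
Op 3: c = malloc(9) -> c = 11; heap: [0-4 ALLOC][5-10 ALLOC][11-19 ALLOC][20-33 FREE]
Op 4: d = malloc(10) -> d = 20; heap: [0-4 ALLOC][5-10 ALLOC][11-19 ALLOC][20-29 ALLOC][30-33 FREE]
free(d): d = 20 -> block [20-29 ALLOC]; mark free, coalesce with adjacent free neighbors -> [0-4 ALLOC][5-10 ALLOC][11-19 ALLOC][20-33 FREE]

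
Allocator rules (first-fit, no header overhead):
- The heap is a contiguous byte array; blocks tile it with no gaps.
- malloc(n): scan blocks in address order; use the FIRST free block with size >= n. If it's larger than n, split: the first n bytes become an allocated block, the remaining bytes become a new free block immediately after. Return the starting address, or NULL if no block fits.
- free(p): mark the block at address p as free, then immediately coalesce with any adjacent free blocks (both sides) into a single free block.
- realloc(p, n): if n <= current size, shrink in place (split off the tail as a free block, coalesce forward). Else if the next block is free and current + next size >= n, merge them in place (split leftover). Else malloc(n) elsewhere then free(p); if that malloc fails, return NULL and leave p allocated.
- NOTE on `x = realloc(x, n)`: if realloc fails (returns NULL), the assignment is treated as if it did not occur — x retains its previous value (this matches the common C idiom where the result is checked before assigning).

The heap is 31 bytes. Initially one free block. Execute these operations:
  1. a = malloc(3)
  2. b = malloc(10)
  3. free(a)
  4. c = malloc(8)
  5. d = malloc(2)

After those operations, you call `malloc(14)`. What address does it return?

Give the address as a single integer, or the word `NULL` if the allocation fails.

Op 1: a = malloc(3) -> a = 0; heap: [0-2 ALLOC][3-30 FREE]
Op 2: b = malloc(10) -> b = 3; heap: [0-2 ALLOC][3-12 ALLOC][13-30 FREE]
Op 3: free(a) -> (freed a); heap: [0-2 FREE][3-12 ALLOC][13-30 FREE]
Op 4: c = malloc(8) -> c = 13; heap: [0-2 FREE][3-12 ALLOC][13-20 ALLOC][21-30 FREE]
Op 5: d = malloc(2) -> d = 0; heap: [0-1 ALLOC][2-2 FREE][3-12 ALLOC][13-20 ALLOC][21-30 FREE]
malloc(14): first-fit scan over [0-1 ALLOC][2-2 FREE][3-12 ALLOC][13-20 ALLOC][21-30 FREE] -> NULL

Answer: NULL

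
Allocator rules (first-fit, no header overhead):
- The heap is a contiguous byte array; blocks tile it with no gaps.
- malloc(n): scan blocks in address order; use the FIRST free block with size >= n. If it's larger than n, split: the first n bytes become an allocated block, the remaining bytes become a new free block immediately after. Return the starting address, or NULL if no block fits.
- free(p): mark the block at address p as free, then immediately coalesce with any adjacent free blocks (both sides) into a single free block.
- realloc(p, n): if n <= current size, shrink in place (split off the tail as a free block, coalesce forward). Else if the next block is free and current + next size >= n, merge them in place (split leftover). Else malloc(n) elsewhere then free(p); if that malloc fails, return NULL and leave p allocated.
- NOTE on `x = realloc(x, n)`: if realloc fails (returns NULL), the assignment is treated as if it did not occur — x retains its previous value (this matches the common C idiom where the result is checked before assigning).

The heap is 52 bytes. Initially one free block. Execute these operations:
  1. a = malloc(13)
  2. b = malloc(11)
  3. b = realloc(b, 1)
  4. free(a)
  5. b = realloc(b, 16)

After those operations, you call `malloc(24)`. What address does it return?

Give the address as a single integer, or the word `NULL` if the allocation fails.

Op 1: a = malloc(13) -> a = 0; heap: [0-12 ALLOC][13-51 FREE]
Op 2: b = malloc(11) -> b = 13; heap: [0-12 ALLOC][13-23 ALLOC][24-51 FREE]
Op 3: b = realloc(b, 1) -> b = 13; heap: [0-12 ALLOC][13-13 ALLOC][14-51 FREE]
Op 4: free(a) -> (freed a); heap: [0-12 FREE][13-13 ALLOC][14-51 FREE]
Op 5: b = realloc(b, 16) -> b = 13; heap: [0-12 FREE][13-28 ALLOC][29-51 FREE]
malloc(24): first-fit scan over [0-12 FREE][13-28 ALLOC][29-51 FREE] -> NULL

Answer: NULL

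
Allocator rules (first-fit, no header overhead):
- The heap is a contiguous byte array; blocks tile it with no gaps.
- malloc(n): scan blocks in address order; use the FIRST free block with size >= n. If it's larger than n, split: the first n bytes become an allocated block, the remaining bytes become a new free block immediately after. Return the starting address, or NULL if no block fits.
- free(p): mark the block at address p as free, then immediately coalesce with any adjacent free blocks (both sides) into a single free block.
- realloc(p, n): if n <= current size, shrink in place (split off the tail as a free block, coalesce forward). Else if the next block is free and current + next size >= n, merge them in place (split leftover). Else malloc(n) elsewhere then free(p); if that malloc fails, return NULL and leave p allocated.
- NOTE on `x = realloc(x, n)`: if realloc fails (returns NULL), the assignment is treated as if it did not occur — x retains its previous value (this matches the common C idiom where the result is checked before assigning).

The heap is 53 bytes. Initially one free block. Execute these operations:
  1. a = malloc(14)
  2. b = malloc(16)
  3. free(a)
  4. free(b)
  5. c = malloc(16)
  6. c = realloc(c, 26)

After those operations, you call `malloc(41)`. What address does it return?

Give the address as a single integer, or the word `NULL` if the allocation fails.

Answer: NULL

Derivation:
Op 1: a = malloc(14) -> a = 0; heap: [0-13 ALLOC][14-52 FREE]
Op 2: b = malloc(16) -> b = 14; heap: [0-13 ALLOC][14-29 ALLOC][30-52 FREE]
Op 3: free(a) -> (freed a); heap: [0-13 FREE][14-29 ALLOC][30-52 FREE]
Op 4: free(b) -> (freed b); heap: [0-52 FREE]
Op 5: c = malloc(16) -> c = 0; heap: [0-15 ALLOC][16-52 FREE]
Op 6: c = realloc(c, 26) -> c = 0; heap: [0-25 ALLOC][26-52 FREE]
malloc(41): first-fit scan over [0-25 ALLOC][26-52 FREE] -> NULL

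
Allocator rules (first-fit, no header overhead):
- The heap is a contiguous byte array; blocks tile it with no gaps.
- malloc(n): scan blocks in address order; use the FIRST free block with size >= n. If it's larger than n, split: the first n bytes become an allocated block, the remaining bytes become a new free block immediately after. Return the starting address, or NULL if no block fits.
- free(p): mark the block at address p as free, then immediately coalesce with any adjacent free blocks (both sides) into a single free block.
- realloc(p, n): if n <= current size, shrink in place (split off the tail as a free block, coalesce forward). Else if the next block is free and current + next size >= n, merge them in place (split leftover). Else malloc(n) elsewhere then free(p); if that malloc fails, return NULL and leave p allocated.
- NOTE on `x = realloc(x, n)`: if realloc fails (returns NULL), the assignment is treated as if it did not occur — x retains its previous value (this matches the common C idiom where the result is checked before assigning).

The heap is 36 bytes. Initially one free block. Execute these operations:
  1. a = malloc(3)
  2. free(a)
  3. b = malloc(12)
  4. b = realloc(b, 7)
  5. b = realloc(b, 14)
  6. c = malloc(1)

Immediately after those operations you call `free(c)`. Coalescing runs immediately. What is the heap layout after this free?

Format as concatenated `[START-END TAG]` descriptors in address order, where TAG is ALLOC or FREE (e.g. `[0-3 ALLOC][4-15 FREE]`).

Op 1: a = malloc(3) -> a = 0; heap: [0-2 ALLOC][3-35 FREE]
Op 2: free(a) -> (freed a); heap: [0-35 FREE]
Op 3: b = malloc(12) -> b = 0; heap: [0-11 ALLOC][12-35 FREE]
Op 4: b = realloc(b, 7) -> b = 0; heap: [0-6 ALLOC][7-35 FREE]
Op 5: b = realloc(b, 14) -> b = 0; heap: [0-13 ALLOC][14-35 FREE]
Op 6: c = malloc(1) -> c = 14; heap: [0-13 ALLOC][14-14 ALLOC][15-35 FREE]
free(c): c = 14 -> block [14-14 ALLOC]; mark free, coalesce with adjacent free neighbors -> [0-13 ALLOC][14-35 FREE]

Answer: [0-13 ALLOC][14-35 FREE]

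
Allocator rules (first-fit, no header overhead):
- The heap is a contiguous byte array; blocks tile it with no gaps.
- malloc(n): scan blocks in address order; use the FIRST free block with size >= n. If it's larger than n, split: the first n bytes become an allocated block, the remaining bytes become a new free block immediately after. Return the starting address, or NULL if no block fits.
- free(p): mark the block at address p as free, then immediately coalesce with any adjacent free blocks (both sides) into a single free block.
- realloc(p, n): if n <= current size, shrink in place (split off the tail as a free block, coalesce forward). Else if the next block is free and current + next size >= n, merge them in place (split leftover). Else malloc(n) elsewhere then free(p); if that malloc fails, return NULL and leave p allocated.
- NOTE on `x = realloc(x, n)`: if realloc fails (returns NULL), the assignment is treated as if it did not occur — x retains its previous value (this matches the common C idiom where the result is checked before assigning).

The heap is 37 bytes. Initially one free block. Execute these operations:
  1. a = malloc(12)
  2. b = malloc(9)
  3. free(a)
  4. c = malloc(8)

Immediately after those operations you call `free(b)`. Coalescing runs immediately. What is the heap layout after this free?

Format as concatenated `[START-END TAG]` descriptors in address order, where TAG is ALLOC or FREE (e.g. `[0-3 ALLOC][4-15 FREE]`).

Answer: [0-7 ALLOC][8-36 FREE]

Derivation:
Op 1: a = malloc(12) -> a = 0; heap: [0-11 ALLOC][12-36 FREE]
Op 2: b = malloc(9) -> b = 12; heap: [0-11 ALLOC][12-20 ALLOC][21-36 FREE]
Op 3: free(a) -> (freed a); heap: [0-11 FREE][12-20 ALLOC][21-36 FREE]
Op 4: c = malloc(8) -> c = 0; heap: [0-7 ALLOC][8-11 FREE][12-20 ALLOC][21-36 FREE]
free(b): b = 12 -> block [12-20 ALLOC]; mark free, coalesce with adjacent free neighbors -> [0-7 ALLOC][8-36 FREE]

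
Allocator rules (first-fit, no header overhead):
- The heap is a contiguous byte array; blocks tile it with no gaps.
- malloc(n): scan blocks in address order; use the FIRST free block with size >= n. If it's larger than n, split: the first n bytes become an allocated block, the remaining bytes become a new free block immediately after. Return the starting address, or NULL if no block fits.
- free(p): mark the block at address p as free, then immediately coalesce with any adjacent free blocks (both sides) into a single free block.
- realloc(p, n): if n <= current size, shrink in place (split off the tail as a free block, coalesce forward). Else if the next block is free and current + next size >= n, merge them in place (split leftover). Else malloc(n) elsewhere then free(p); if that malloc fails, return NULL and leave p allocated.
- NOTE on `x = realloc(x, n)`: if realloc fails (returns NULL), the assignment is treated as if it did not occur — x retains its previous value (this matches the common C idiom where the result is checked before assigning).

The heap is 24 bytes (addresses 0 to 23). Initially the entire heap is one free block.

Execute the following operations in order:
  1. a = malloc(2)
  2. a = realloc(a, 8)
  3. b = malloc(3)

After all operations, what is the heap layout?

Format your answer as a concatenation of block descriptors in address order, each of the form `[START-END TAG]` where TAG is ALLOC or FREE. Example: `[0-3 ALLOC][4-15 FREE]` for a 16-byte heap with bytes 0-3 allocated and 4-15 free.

Answer: [0-7 ALLOC][8-10 ALLOC][11-23 FREE]

Derivation:
Op 1: a = malloc(2) -> a = 0; heap: [0-1 ALLOC][2-23 FREE]
Op 2: a = realloc(a, 8) -> a = 0; heap: [0-7 ALLOC][8-23 FREE]
Op 3: b = malloc(3) -> b = 8; heap: [0-7 ALLOC][8-10 ALLOC][11-23 FREE]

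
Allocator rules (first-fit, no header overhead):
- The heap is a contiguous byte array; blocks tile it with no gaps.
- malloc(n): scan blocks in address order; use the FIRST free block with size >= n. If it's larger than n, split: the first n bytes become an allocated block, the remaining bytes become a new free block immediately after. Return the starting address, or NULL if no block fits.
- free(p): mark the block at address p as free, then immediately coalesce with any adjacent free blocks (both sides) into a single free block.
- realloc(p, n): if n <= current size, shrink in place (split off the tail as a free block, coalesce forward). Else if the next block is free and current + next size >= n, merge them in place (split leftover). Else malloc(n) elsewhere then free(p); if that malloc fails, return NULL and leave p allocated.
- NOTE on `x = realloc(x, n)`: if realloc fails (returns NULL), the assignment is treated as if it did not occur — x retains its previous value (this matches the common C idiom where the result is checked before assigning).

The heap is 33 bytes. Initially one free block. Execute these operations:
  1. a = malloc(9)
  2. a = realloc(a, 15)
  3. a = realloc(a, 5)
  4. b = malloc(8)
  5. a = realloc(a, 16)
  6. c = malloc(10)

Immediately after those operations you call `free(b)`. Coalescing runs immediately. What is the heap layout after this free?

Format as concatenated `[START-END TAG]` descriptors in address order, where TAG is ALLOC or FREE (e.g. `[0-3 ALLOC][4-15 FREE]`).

Op 1: a = malloc(9) -> a = 0; heap: [0-8 ALLOC][9-32 FREE]
Op 2: a = realloc(a, 15) -> a = 0; heap: [0-14 ALLOC][15-32 FREE]
Op 3: a = realloc(a, 5) -> a = 0; heap: [0-4 ALLOC][5-32 FREE]
Op 4: b = malloc(8) -> b = 5; heap: [0-4 ALLOC][5-12 ALLOC][13-32 FREE]
Op 5: a = realloc(a, 16) -> a = 13; heap: [0-4 FREE][5-12 ALLOC][13-28 ALLOC][29-32 FREE]
Op 6: c = malloc(10) -> c = NULL; heap: [0-4 FREE][5-12 ALLOC][13-28 ALLOC][29-32 FREE]
free(b): b = 5 -> block [5-12 ALLOC]; mark free, coalesce with adjacent free neighbors -> [0-12 FREE][13-28 ALLOC][29-32 FREE]

Answer: [0-12 FREE][13-28 ALLOC][29-32 FREE]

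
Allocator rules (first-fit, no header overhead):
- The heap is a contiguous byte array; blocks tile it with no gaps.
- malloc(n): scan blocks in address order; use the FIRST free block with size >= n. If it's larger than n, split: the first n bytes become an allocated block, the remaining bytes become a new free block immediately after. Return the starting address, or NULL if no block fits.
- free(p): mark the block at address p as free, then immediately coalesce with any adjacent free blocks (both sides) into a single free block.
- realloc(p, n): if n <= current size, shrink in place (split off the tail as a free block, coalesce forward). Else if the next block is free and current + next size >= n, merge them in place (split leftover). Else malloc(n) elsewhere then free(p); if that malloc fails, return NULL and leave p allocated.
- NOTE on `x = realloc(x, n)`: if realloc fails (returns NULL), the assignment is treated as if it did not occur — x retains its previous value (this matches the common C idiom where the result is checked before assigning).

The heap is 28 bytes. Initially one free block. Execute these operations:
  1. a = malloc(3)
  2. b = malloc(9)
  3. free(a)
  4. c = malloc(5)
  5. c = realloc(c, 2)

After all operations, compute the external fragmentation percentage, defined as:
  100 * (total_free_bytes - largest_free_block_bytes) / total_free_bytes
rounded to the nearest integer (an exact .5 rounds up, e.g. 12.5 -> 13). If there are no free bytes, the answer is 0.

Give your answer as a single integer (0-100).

Answer: 18

Derivation:
Op 1: a = malloc(3) -> a = 0; heap: [0-2 ALLOC][3-27 FREE]
Op 2: b = malloc(9) -> b = 3; heap: [0-2 ALLOC][3-11 ALLOC][12-27 FREE]
Op 3: free(a) -> (freed a); heap: [0-2 FREE][3-11 ALLOC][12-27 FREE]
Op 4: c = malloc(5) -> c = 12; heap: [0-2 FREE][3-11 ALLOC][12-16 ALLOC][17-27 FREE]
Op 5: c = realloc(c, 2) -> c = 12; heap: [0-2 FREE][3-11 ALLOC][12-13 ALLOC][14-27 FREE]
Free blocks: [3 14] total_free=17 largest=14 -> 100*(17-14)/17 = 300/17 ≈ 17.647 -> rounds to 18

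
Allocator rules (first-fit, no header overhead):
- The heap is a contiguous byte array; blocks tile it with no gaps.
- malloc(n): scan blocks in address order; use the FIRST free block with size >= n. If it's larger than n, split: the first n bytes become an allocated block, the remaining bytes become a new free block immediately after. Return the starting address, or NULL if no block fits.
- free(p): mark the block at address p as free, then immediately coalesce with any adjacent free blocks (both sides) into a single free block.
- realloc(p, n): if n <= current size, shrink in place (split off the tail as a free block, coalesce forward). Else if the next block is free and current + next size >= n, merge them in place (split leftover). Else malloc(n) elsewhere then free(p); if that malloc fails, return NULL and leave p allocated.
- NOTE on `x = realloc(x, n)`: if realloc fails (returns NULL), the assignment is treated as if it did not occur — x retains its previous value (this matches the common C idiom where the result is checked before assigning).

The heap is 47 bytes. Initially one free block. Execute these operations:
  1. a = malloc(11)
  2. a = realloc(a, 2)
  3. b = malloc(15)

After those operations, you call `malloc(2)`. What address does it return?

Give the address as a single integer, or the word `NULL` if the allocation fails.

Op 1: a = malloc(11) -> a = 0; heap: [0-10 ALLOC][11-46 FREE]
Op 2: a = realloc(a, 2) -> a = 0; heap: [0-1 ALLOC][2-46 FREE]
Op 3: b = malloc(15) -> b = 2; heap: [0-1 ALLOC][2-16 ALLOC][17-46 FREE]
malloc(2): first-fit scan over [0-1 ALLOC][2-16 ALLOC][17-46 FREE] -> 17

Answer: 17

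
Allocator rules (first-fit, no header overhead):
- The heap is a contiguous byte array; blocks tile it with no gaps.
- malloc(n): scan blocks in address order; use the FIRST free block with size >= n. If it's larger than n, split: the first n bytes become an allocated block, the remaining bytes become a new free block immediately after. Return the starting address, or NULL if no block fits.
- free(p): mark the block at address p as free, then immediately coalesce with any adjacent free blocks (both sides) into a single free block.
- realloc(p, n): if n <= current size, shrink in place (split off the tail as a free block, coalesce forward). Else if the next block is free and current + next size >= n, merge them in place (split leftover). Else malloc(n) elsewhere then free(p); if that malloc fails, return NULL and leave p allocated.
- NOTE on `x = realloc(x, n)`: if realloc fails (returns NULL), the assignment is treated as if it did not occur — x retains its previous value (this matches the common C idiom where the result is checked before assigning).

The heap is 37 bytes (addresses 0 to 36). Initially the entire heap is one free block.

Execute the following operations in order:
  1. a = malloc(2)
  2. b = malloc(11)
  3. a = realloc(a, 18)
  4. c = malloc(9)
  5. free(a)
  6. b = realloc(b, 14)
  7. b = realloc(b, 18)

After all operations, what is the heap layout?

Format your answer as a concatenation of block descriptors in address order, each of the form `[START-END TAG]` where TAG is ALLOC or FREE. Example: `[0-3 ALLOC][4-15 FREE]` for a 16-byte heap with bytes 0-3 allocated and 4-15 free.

Op 1: a = malloc(2) -> a = 0; heap: [0-1 ALLOC][2-36 FREE]
Op 2: b = malloc(11) -> b = 2; heap: [0-1 ALLOC][2-12 ALLOC][13-36 FREE]
Op 3: a = realloc(a, 18) -> a = 13; heap: [0-1 FREE][2-12 ALLOC][13-30 ALLOC][31-36 FREE]
Op 4: c = malloc(9) -> c = NULL; heap: [0-1 FREE][2-12 ALLOC][13-30 ALLOC][31-36 FREE]
Op 5: free(a) -> (freed a); heap: [0-1 FREE][2-12 ALLOC][13-36 FREE]
Op 6: b = realloc(b, 14) -> b = 2; heap: [0-1 FREE][2-15 ALLOC][16-36 FREE]
Op 7: b = realloc(b, 18) -> b = 2; heap: [0-1 FREE][2-19 ALLOC][20-36 FREE]

Answer: [0-1 FREE][2-19 ALLOC][20-36 FREE]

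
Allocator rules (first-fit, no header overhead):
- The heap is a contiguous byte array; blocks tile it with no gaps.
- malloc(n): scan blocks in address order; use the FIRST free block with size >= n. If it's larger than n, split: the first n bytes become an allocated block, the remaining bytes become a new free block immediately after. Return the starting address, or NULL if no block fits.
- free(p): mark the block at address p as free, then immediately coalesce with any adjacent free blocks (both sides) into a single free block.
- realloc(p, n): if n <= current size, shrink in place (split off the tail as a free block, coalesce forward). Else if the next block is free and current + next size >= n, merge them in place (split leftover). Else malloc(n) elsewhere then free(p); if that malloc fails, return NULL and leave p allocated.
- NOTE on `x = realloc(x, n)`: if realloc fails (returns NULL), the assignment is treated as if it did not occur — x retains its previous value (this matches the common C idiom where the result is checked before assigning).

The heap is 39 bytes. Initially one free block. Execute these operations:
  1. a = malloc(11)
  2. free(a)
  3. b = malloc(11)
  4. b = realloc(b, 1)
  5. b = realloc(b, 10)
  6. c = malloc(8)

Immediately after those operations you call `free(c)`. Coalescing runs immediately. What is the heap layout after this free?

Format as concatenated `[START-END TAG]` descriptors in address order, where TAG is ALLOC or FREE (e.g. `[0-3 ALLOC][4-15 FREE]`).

Op 1: a = malloc(11) -> a = 0; heap: [0-10 ALLOC][11-38 FREE]
Op 2: free(a) -> (freed a); heap: [0-38 FREE]
Op 3: b = malloc(11) -> b = 0; heap: [0-10 ALLOC][11-38 FREE]
Op 4: b = realloc(b, 1) -> b = 0; heap: [0-0 ALLOC][1-38 FREE]
Op 5: b = realloc(b, 10) -> b = 0; heap: [0-9 ALLOC][10-38 FREE]
Op 6: c = malloc(8) -> c = 10; heap: [0-9 ALLOC][10-17 ALLOC][18-38 FREE]
free(c): c = 10 -> block [10-17 ALLOC]; mark free, coalesce with adjacent free neighbors -> [0-9 ALLOC][10-38 FREE]

Answer: [0-9 ALLOC][10-38 FREE]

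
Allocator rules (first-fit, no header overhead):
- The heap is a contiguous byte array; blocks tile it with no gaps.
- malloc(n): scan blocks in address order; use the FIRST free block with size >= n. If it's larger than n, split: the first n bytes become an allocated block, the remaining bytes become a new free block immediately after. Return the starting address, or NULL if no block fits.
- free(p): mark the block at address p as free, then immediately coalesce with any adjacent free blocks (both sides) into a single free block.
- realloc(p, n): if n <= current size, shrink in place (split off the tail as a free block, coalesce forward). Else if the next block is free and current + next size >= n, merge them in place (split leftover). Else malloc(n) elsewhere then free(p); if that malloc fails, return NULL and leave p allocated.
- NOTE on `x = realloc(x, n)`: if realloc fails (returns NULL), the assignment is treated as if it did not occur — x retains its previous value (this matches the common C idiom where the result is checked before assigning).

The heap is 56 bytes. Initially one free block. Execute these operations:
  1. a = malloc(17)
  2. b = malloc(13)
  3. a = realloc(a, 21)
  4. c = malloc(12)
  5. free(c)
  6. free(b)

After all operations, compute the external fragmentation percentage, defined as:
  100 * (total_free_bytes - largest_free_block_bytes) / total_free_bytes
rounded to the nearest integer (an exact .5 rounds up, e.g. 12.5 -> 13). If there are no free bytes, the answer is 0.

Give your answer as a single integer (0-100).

Answer: 14

Derivation:
Op 1: a = malloc(17) -> a = 0; heap: [0-16 ALLOC][17-55 FREE]
Op 2: b = malloc(13) -> b = 17; heap: [0-16 ALLOC][17-29 ALLOC][30-55 FREE]
Op 3: a = realloc(a, 21) -> a = 30; heap: [0-16 FREE][17-29 ALLOC][30-50 ALLOC][51-55 FREE]
Op 4: c = malloc(12) -> c = 0; heap: [0-11 ALLOC][12-16 FREE][17-29 ALLOC][30-50 ALLOC][51-55 FREE]
Op 5: free(c) -> (freed c); heap: [0-16 FREE][17-29 ALLOC][30-50 ALLOC][51-55 FREE]
Op 6: free(b) -> (freed b); heap: [0-29 FREE][30-50 ALLOC][51-55 FREE]
Free blocks: [30 5] total_free=35 largest=30 -> 100*(35-30)/35 = 500/35 ≈ 14.286 -> rounds to 14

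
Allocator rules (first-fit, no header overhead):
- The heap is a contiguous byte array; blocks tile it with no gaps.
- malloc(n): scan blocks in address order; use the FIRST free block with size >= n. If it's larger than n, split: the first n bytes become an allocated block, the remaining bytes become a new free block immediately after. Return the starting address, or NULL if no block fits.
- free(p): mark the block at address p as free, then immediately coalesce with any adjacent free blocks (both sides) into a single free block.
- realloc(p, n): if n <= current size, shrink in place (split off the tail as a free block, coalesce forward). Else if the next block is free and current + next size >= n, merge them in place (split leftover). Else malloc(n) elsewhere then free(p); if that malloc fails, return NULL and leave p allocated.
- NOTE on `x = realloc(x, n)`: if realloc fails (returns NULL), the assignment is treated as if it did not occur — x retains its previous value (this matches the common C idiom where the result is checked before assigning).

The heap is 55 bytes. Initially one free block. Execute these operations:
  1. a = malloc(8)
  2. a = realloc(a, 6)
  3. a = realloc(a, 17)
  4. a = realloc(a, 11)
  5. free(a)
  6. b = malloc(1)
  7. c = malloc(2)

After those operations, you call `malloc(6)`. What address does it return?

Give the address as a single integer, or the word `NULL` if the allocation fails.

Op 1: a = malloc(8) -> a = 0; heap: [0-7 ALLOC][8-54 FREE]
Op 2: a = realloc(a, 6) -> a = 0; heap: [0-5 ALLOC][6-54 FREE]
Op 3: a = realloc(a, 17) -> a = 0; heap: [0-16 ALLOC][17-54 FREE]
Op 4: a = realloc(a, 11) -> a = 0; heap: [0-10 ALLOC][11-54 FREE]
Op 5: free(a) -> (freed a); heap: [0-54 FREE]
Op 6: b = malloc(1) -> b = 0; heap: [0-0 ALLOC][1-54 FREE]
Op 7: c = malloc(2) -> c = 1; heap: [0-0 ALLOC][1-2 ALLOC][3-54 FREE]
malloc(6): first-fit scan over [0-0 ALLOC][1-2 ALLOC][3-54 FREE] -> 3

Answer: 3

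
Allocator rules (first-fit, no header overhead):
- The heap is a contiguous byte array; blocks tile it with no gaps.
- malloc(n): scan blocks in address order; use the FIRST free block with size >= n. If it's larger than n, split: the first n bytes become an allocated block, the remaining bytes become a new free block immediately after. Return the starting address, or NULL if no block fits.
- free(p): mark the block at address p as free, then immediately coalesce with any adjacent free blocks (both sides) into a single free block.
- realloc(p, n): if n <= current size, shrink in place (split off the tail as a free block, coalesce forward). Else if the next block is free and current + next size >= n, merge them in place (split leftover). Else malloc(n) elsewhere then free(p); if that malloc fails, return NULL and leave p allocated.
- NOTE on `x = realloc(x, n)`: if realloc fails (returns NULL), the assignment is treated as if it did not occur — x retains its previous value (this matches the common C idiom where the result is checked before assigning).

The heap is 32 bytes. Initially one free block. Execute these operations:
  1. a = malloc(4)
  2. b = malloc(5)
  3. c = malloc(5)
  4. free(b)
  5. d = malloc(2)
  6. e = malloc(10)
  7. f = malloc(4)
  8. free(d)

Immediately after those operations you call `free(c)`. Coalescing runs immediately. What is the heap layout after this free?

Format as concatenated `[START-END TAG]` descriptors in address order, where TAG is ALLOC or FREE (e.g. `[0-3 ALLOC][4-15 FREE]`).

Op 1: a = malloc(4) -> a = 0; heap: [0-3 ALLOC][4-31 FREE]
Op 2: b = malloc(5) -> b = 4; heap: [0-3 ALLOC][4-8 ALLOC][9-31 FREE]
Op 3: c = malloc(5) -> c = 9; heap: [0-3 ALLOC][4-8 ALLOC][9-13 ALLOC][14-31 FREE]
Op 4: free(b) -> (freed b); heap: [0-3 ALLOC][4-8 FREE][9-13 ALLOC][14-31 FREE]
Op 5: d = malloc(2) -> d = 4; heap: [0-3 ALLOC][4-5 ALLOC][6-8 FREE][9-13 ALLOC][14-31 FREE]
Op 6: e = malloc(10) -> e = 14; heap: [0-3 ALLOC][4-5 ALLOC][6-8 FREE][9-13 ALLOC][14-23 ALLOC][24-31 FREE]
Op 7: f = malloc(4) -> f = 24; heap: [0-3 ALLOC][4-5 ALLOC][6-8 FREE][9-13 ALLOC][14-23 ALLOC][24-27 ALLOC][28-31 FREE]
Op 8: free(d) -> (freed d); heap: [0-3 ALLOC][4-8 FREE][9-13 ALLOC][14-23 ALLOC][24-27 ALLOC][28-31 FREE]
free(c): c = 9 -> block [9-13 ALLOC]; mark free, coalesce with adjacent free neighbors -> [0-3 ALLOC][4-13 FREE][14-23 ALLOC][24-27 ALLOC][28-31 FREE]

Answer: [0-3 ALLOC][4-13 FREE][14-23 ALLOC][24-27 ALLOC][28-31 FREE]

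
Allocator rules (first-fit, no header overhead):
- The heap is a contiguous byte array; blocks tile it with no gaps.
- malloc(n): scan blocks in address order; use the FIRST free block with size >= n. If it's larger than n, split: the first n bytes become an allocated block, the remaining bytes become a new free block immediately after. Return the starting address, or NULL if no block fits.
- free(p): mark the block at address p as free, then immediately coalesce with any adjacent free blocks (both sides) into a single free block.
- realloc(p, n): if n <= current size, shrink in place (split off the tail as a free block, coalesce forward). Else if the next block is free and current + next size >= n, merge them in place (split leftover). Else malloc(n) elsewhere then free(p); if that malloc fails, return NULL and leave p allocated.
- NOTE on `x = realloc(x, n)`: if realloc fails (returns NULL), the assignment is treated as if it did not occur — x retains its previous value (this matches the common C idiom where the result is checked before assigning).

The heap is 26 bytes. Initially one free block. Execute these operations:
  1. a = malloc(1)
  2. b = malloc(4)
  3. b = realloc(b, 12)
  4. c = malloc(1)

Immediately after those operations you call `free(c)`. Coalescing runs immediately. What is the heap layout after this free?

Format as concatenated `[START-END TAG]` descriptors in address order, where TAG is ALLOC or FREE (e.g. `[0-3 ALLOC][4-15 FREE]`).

Answer: [0-0 ALLOC][1-12 ALLOC][13-25 FREE]

Derivation:
Op 1: a = malloc(1) -> a = 0; heap: [0-0 ALLOC][1-25 FREE]
Op 2: b = malloc(4) -> b = 1; heap: [0-0 ALLOC][1-4 ALLOC][5-25 FREE]
Op 3: b = realloc(b, 12) -> b = 1; heap: [0-0 ALLOC][1-12 ALLOC][13-25 FREE]
Op 4: c = malloc(1) -> c = 13; heap: [0-0 ALLOC][1-12 ALLOC][13-13 ALLOC][14-25 FREE]
free(c): c = 13 -> block [13-13 ALLOC]; mark free, coalesce with adjacent free neighbors -> [0-0 ALLOC][1-12 ALLOC][13-25 FREE]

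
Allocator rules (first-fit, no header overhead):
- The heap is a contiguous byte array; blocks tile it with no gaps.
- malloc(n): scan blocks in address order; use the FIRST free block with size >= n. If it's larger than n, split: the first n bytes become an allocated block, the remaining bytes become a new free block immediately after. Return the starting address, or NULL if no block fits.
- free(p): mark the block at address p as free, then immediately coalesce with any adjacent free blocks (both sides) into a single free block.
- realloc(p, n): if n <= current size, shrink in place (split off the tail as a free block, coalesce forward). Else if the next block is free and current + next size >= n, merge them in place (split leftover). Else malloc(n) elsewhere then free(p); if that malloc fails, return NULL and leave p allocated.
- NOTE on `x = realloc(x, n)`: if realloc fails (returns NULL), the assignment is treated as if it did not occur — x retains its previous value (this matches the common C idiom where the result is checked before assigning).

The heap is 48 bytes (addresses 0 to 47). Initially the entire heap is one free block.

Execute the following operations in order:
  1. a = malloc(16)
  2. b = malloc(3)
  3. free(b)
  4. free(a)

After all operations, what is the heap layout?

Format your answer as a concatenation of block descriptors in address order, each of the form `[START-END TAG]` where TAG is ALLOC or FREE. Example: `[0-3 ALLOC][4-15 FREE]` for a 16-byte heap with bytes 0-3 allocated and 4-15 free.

Answer: [0-47 FREE]

Derivation:
Op 1: a = malloc(16) -> a = 0; heap: [0-15 ALLOC][16-47 FREE]
Op 2: b = malloc(3) -> b = 16; heap: [0-15 ALLOC][16-18 ALLOC][19-47 FREE]
Op 3: free(b) -> (freed b); heap: [0-15 ALLOC][16-47 FREE]
Op 4: free(a) -> (freed a); heap: [0-47 FREE]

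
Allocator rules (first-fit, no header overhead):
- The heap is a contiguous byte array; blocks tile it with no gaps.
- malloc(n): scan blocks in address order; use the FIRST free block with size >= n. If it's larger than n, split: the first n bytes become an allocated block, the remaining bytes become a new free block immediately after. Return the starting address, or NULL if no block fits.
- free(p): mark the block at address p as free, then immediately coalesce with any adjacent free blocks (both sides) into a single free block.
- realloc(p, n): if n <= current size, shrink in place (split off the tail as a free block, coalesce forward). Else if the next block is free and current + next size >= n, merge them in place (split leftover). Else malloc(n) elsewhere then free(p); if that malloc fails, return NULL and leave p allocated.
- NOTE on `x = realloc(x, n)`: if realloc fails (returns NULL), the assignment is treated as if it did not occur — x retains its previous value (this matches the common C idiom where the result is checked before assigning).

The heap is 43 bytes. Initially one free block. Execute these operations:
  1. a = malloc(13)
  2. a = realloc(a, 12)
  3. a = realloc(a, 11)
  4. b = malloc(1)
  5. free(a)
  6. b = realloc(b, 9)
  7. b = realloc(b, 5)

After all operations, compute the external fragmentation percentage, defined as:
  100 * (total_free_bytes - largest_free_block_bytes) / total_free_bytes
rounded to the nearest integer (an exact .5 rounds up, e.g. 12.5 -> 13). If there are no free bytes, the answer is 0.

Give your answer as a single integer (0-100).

Op 1: a = malloc(13) -> a = 0; heap: [0-12 ALLOC][13-42 FREE]
Op 2: a = realloc(a, 12) -> a = 0; heap: [0-11 ALLOC][12-42 FREE]
Op 3: a = realloc(a, 11) -> a = 0; heap: [0-10 ALLOC][11-42 FREE]
Op 4: b = malloc(1) -> b = 11; heap: [0-10 ALLOC][11-11 ALLOC][12-42 FREE]
Op 5: free(a) -> (freed a); heap: [0-10 FREE][11-11 ALLOC][12-42 FREE]
Op 6: b = realloc(b, 9) -> b = 11; heap: [0-10 FREE][11-19 ALLOC][20-42 FREE]
Op 7: b = realloc(b, 5) -> b = 11; heap: [0-10 FREE][11-15 ALLOC][16-42 FREE]
Free blocks: [11 27] total_free=38 largest=27 -> 100*(38-27)/38 = 1100/38 ≈ 28.947 -> rounds to 29

Answer: 29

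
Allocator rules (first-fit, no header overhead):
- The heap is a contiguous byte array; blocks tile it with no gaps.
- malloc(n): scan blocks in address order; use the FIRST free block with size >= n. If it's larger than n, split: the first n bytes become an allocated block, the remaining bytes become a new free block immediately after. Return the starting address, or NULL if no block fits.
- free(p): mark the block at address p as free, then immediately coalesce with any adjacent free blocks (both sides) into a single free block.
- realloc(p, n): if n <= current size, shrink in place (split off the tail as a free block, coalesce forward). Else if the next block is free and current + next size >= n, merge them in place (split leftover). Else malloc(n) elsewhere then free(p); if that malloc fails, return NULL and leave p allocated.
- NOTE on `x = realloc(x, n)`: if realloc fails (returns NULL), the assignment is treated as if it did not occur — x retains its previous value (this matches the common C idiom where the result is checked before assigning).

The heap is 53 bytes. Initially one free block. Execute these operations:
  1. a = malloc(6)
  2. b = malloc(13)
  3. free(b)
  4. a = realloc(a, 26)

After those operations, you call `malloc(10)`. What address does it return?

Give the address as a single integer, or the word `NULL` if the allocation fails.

Op 1: a = malloc(6) -> a = 0; heap: [0-5 ALLOC][6-52 FREE]
Op 2: b = malloc(13) -> b = 6; heap: [0-5 ALLOC][6-18 ALLOC][19-52 FREE]
Op 3: free(b) -> (freed b); heap: [0-5 ALLOC][6-52 FREE]
Op 4: a = realloc(a, 26) -> a = 0; heap: [0-25 ALLOC][26-52 FREE]
malloc(10): first-fit scan over [0-25 ALLOC][26-52 FREE] -> 26

Answer: 26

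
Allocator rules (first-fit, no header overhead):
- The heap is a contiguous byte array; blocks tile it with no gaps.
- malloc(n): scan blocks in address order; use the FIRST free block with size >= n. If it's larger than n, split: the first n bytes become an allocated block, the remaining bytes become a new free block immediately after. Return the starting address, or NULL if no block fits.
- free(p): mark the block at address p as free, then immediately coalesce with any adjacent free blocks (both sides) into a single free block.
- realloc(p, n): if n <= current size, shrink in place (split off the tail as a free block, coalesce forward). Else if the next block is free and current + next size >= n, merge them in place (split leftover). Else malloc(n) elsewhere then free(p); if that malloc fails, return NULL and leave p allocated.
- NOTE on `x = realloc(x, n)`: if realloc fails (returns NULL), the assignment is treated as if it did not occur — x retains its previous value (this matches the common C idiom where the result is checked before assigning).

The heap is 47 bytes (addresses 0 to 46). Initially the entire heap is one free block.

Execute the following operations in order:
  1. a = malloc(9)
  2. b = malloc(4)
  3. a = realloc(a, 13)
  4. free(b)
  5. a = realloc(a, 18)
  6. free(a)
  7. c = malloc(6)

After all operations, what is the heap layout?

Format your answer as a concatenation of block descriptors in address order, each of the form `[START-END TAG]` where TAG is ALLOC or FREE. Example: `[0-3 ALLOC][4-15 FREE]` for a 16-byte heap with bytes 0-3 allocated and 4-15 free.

Op 1: a = malloc(9) -> a = 0; heap: [0-8 ALLOC][9-46 FREE]
Op 2: b = malloc(4) -> b = 9; heap: [0-8 ALLOC][9-12 ALLOC][13-46 FREE]
Op 3: a = realloc(a, 13) -> a = 13; heap: [0-8 FREE][9-12 ALLOC][13-25 ALLOC][26-46 FREE]
Op 4: free(b) -> (freed b); heap: [0-12 FREE][13-25 ALLOC][26-46 FREE]
Op 5: a = realloc(a, 18) -> a = 13; heap: [0-12 FREE][13-30 ALLOC][31-46 FREE]
Op 6: free(a) -> (freed a); heap: [0-46 FREE]
Op 7: c = malloc(6) -> c = 0; heap: [0-5 ALLOC][6-46 FREE]

Answer: [0-5 ALLOC][6-46 FREE]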